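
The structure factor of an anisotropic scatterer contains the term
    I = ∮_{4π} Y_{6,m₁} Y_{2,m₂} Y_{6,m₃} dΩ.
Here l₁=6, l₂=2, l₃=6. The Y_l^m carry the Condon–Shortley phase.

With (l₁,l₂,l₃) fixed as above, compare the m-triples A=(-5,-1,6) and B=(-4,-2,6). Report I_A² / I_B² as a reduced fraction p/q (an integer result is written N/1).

Same 6,2,6: normalisation and zero-m 3j drop out of the ratio.
A: Δ: 2! 10! 2! / 15! → 1/90090; sum: t=1:−1/7257600 = -1/7257600; 3j²(6 2 6; -5 -1 6) = Δ·Π!·Σ² = 11/455  (sign -1)
B: Δ: 2! 10! 2! / 15! → 1/90090; sum: t=0:+1/14515200 = 1/14515200; 3j²(6 2 6; -4 -2 6) = Δ·Π!·Σ² = 2/455  (sign +1)
I_A²/I_B² = (11/455)/(2/455) = 11/2

11/2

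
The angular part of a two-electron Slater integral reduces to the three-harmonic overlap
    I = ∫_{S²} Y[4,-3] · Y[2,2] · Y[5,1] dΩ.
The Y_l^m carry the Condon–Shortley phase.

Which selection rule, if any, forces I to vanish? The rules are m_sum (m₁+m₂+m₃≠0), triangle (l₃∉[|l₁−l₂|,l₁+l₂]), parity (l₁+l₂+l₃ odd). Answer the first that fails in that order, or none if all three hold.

azimuthal sum: -3 + 2 + 1 = 0  ✓
2 ≤ 5 ≤ 6 (triangle on l)  ✓
L = 4 + 2 + 5 = 11 (odd)  ✗

parity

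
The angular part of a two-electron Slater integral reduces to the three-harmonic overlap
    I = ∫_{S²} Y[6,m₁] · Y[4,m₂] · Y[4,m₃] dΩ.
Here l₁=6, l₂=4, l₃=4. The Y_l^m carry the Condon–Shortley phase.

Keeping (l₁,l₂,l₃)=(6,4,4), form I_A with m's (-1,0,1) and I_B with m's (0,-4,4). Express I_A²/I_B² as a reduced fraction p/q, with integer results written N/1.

l's match ⇒ only the (l;m) 3-j factors differ between A and B.
A: triangle coeff Δ(6,4,4) = 1/1261260; Σ_t [2,4]: t=2:+1/11520 t=3:−1/1728 t=4:+1/3456 = -7/34560; (3j)²=7/858 [(6 4 4; -1 0 1)], sign=+1
B: triangle coeff Δ(6,4,4) = 1/1261260; Σ_t [0,0]: t=0:+1/1036800 = 1/1036800; (3j)²=4/6435 [(6 4 4; 0 -4 4)], sign=+1
I_A²/I_B² = (7/858)/(4/6435) = 105/8

105/8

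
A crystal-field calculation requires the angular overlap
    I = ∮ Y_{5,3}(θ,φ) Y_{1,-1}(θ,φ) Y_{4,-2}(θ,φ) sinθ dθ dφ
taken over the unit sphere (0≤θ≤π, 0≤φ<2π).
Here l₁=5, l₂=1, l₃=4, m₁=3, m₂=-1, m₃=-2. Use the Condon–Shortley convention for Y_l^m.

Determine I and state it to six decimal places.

m-sum 0 ✓  L=10 even ✓  4≤4≤6 ✓
Π(2lᵢ+1) = 11×3×9 = 297
triangle coeff Δ(5,1,4) = 1/495
Σ_t [1,1]: t=1:−1/576 = -1/576
(3j)²=5/99 [(5 1 4; 0 0 0)], sign=-1
Σ_t [0,0]: t=0:+1/2880 = 1/2880
(3j)²=28/495 [(5 1 4; 3 -1 -2)], sign=+1
⇒ 4πI² = 28/33
I = (-1)√(28/33/(4π)) = -0.25984664

-0.259847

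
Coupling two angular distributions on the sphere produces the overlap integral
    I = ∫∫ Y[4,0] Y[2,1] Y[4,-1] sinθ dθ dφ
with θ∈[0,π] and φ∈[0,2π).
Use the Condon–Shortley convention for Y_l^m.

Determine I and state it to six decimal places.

Rules hold: Σm=0, L=10 even, 2≤4≤6.
N = 9·5·9 = 405
Δ = 2!·6!·2!/11! = 1/13860
Racah Σ t=0..2: t=0:+1/192 t=1:−1/36 t=2:+1/192 = -5/288
⇒ 3j(4 2 4; 0 0 0)² = 20/693, sgn -1
Racah Σ t=1..2: t=1:−1/72 t=2:+1/96 = -1/288
⇒ 3j(4 2 4; 0 1 -1)² = 1/462, sgn +1
4πI² = N·(3j₀)²·(3jₘ)² = 150/5929
I = -1·√(0.0252994/4π) = -0.04486937

-0.044869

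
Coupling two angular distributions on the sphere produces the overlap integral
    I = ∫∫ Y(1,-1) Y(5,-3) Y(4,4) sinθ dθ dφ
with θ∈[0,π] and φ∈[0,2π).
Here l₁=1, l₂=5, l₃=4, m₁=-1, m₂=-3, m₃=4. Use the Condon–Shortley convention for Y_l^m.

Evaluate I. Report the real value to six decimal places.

-0.049106

Checks pass: Σm=0; 10 even; l₃=4∈[4,6].
(2·1+1)(2·5+1)(2·4+1) = 297
Δ: 2! 0! 8! / 11! → 1/495
sum: t=1:−1/576 = -1/576
3j²(1 5 4; 0 0 0) = Δ·Π!·Σ² = 5/99  (sign -1)
sum: t=2:+1/80640 = 1/80640
3j²(1 5 4; -1 -3 4) = Δ·Π!·Σ² = 1/495  (sign +1)
combine: 4πI² = 297·5/99·1/495 = 1/33
take √, sign -1: I = -0.04910640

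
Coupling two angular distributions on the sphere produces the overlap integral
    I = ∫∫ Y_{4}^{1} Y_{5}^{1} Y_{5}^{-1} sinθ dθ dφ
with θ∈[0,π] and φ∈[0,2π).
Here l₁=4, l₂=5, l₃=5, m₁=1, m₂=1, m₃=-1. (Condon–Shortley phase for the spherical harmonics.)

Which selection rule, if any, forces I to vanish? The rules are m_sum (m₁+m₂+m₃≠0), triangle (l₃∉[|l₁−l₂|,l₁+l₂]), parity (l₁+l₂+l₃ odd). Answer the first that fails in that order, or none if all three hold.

m_sum

m₁+m₂+m₃ = 1 + 1 − 1 = 1  ✗
triangle: |4−5|=1 ≤ l₃=5 ≤ 4+5=9
parity: l₁+l₂+l₃ = 14 is even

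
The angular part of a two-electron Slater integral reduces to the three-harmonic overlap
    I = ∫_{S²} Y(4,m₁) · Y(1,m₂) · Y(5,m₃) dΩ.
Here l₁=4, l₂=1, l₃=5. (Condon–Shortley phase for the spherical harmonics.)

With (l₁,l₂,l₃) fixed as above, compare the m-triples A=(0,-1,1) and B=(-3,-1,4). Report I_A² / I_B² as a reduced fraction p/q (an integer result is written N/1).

5/12

Shared (l₁,l₂,l₃)=(4,1,5): N and (l;000)² cancel in I_A²/I_B².
A: Δ = 0!·8!·2!/11! = 1/495; Racah Σ t=0..0: t=0:+1/1152 = 1/1152; ⇒ 3j(4 1 5; 0 -1 1)² = 1/33, sgn +1
B: Δ = 0!·8!·2!/11! = 1/495; Racah Σ t=0..0: t=0:+1/10080 = 1/10080; ⇒ 3j(4 1 5; -3 -1 4)² = 4/55, sgn -1
I_A²/I_B² = (1/33)/(4/55) = 5/12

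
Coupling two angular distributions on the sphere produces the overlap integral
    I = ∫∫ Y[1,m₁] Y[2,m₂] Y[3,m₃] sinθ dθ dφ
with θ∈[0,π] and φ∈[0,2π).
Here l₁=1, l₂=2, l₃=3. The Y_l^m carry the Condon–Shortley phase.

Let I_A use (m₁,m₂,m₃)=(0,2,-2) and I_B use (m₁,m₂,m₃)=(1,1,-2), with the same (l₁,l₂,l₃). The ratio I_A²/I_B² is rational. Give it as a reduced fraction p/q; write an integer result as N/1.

Same 1,2,3: normalisation and zero-m 3j drop out of the ratio.
A: Δ: 0! 2! 4! / 7! → 1/105; sum: t=0:+1/24 = 1/24; 3j²(1 2 3; 0 2 -2) = Δ·Π!·Σ² = 1/21  (sign -1)
B: Δ: 0! 2! 4! / 7! → 1/105; sum: t=0:+1/12 = 1/12; 3j²(1 2 3; 1 1 -2) = Δ·Π!·Σ² = 2/21  (sign -1)
I_A²/I_B² = (1/21)/(2/21) = 1/2

1/2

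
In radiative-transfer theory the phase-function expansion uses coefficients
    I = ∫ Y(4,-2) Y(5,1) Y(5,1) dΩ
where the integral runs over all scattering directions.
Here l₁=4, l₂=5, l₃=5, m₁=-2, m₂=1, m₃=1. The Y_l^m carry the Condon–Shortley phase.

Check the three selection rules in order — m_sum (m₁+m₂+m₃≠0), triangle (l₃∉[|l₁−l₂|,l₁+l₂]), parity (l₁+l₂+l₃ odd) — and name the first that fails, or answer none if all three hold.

m₁+m₂+m₃ = -2 + 1 + 1 = 0  ✓
triangle: |4−5|=1 ≤ l₃=5 ≤ 4+5=9  ✓
parity: l₁+l₂+l₃ = 14 is even  ✓

none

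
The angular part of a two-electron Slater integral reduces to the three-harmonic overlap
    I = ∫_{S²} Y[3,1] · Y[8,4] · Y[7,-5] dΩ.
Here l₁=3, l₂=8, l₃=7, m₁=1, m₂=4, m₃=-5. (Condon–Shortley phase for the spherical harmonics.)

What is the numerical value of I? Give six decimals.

-0.170870

Rules hold: Σm=0, L=18 even, 5≤7≤11.
N = 7·17·15 = 1785
Δ = 4!·2!·12!/19! = 1/5290740
Racah Σ t=1..3: t=1:−1/7257600 t=2:+1/2073600 t=3:−1/7257600 = 1/4838400
⇒ 3j(3 8 7; 0 0 0)² = 252/20995, sgn -1
Racah Σ t=0..2: t=0:+1/22992076800 t=1:−1/239500800 t=2:+1/58060800 = 43/3284582400
⇒ 3j(3 8 7; 1 4 -5)² = 12943/755820, sgn +1
4πI² = N·(3j₀)²·(3jₘ)² = 1902621/5185765
I = -1·√(0.366893/4π) = -0.17086960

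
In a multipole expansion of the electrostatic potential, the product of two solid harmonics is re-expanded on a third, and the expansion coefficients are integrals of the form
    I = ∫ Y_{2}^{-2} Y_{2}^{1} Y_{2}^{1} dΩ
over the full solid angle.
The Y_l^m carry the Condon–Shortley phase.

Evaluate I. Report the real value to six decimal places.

0.220728

Rules hold: Σm=0, L=6 even, 0≤2≤4.
N = 5·5·5 = 125
Δ = 2!·2!·2!/7! = 1/630
Racah Σ t=0..2: t=0:+1/8 t=1:−1/1 t=2:+1/8 = -3/4
⇒ 3j(2 2 2; 0 0 0)² = 2/35, sgn -1
Racah Σ t=2..2: t=2:+1/4 = 1/4
⇒ 3j(2 2 2; -2 1 1)² = 3/35, sgn -1
4πI² = N·(3j₀)²·(3jₘ)² = 30/49
I = +1·√(0.612245/4π) = 0.22072812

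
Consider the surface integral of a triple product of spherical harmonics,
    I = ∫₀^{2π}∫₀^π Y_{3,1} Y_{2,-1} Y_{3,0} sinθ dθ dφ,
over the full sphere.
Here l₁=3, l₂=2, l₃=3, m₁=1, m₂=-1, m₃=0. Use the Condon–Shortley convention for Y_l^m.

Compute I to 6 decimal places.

-0.059471

Rules hold: Σm=0, L=8 even, 1≤3≤5.
N = 7·5·7 = 245
Δ = 2!·4!·2!/9! = 1/3780
Racah Σ t=0..2: t=0:+1/24 t=1:−1/4 t=2:+1/24 = -1/6
⇒ 3j(3 2 3; 0 0 0)² = 4/105, sgn +1
Racah Σ t=0..1: t=0:+1/8 t=1:−1/12 = 1/24
⇒ 3j(3 2 3; 1 -1 0)² = 1/210, sgn -1
4πI² = N·(3j₀)²·(3jₘ)² = 2/45
I = -1·√(0.0444444/4π) = -0.05947080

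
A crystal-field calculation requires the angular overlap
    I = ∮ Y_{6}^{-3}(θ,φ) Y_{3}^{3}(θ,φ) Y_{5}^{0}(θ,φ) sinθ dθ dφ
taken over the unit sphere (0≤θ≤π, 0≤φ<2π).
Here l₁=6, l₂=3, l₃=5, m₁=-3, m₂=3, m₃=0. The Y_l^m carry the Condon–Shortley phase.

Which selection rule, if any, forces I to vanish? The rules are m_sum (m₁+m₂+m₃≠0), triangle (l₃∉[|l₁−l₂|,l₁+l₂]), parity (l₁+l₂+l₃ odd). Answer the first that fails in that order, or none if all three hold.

Σmᵢ = 0  ✓
l₃∈[|l₁−l₂|,l₁+l₂]=[3,9], have l₃=5  ✓
Σlᵢ = 14 ⇒ even  ✓

none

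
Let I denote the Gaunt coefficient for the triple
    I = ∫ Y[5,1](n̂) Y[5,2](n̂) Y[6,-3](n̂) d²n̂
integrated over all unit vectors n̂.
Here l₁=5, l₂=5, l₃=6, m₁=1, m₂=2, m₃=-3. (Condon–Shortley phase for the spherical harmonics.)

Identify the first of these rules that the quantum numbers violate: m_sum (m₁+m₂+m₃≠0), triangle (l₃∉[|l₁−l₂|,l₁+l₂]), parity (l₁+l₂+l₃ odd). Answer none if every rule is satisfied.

m₁+m₂+m₃ = 1 + 2 − 3 = 0  ✓
triangle: |5−5|=0 ≤ l₃=6 ≤ 5+5=10  ✓
parity: l₁+l₂+l₃ = 16 is even  ✓

none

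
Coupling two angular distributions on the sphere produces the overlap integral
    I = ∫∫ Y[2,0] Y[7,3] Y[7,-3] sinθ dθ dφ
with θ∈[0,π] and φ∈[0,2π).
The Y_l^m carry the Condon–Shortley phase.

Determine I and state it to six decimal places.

Checks pass: Σm=0; 16 even; l₃=7∈[5,9].
(2·2+1)(2·7+1)(2·7+1) = 1125
Δ: 2! 2! 12! / 17! → 1/185640
sum: t=0:+1/2419200 t=1:−1/518400 t=2:+1/2419200 = -1/907200
3j²(2 7 7; 0 0 0) = Δ·Π!·Σ² = 56/3315  (sign +1)
sum: t=0:+1/29030400 t=1:−1/2177280 t=2:+1/3870720 = -29/174182400
3j²(2 7 7; 0 3 -3) = Δ·Π!·Σ² = 841/185640  (sign -1)
combine: 4πI² = 1125·56/3315·841/185640 = 4205/48841
take √, sign -1: I = -0.08277245

-0.082772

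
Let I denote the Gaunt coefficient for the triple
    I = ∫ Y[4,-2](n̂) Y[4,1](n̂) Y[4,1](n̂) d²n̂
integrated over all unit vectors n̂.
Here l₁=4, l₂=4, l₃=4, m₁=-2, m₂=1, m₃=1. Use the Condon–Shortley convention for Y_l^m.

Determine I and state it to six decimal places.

m-sum 0 ✓  L=12 even ✓  0≤4≤8 ✓
Π(2lᵢ+1) = 9×9×9 = 729
triangle coeff Δ(4,4,4) = 1/450450
Σ_t [0,4]: t=0:+1/13824 t=1:−1/216 t=2:+1/64 t=3:−1/216 t=4:+1/13824 = 5/768
(3j)²=18/1001 [(4 4 4; 0 0 0)], sign=+1
Σ_t [2,4]: t=2:+1/576 t=3:−1/144 t=4:+1/576 = -1/288
(3j)²=20/1001 [(4 4 4; -2 1 1)], sign=+1
⇒ 4πI² = 262440/1002001
I = (+1)√(262440/1002001/(4π)) = 0.14436968

0.144370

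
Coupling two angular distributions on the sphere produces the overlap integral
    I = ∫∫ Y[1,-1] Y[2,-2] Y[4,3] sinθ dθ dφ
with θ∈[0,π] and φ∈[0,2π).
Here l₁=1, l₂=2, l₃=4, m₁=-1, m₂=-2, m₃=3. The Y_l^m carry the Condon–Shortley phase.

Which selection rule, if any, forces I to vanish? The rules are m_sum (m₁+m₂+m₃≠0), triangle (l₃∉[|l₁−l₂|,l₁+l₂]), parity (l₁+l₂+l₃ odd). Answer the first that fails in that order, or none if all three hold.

triangle

Σmᵢ = 0  ✓
l₃∈[|l₁−l₂|,l₁+l₂]=[1,3], have l₃=4  ✗
Σlᵢ = 7 ⇒ odd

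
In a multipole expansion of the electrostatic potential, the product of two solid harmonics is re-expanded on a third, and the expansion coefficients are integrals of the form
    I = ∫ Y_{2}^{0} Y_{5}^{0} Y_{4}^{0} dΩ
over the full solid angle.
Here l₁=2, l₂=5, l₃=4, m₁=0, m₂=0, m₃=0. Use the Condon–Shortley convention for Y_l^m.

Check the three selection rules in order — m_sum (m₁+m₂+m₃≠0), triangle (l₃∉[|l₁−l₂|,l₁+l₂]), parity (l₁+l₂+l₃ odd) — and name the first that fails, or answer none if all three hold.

parity

Σmᵢ = 0  ✓
l₃∈[|l₁−l₂|,l₁+l₂]=[3,7], have l₃=4  ✓
Σlᵢ = 11 ⇒ odd  ✗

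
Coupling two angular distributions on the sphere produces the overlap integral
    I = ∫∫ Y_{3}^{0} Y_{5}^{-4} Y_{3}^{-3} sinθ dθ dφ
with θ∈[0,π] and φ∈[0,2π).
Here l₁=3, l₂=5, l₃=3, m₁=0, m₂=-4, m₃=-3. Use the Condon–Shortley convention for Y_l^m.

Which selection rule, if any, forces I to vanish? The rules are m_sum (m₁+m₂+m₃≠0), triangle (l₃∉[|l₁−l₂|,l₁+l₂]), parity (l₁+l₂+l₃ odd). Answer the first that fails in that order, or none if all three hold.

m_sum

m₁+m₂+m₃ = 0 − 4 − 3 = -7  ✗
triangle: |3−5|=2 ≤ l₃=3 ≤ 3+5=8
parity: l₁+l₂+l₃ = 11 is odd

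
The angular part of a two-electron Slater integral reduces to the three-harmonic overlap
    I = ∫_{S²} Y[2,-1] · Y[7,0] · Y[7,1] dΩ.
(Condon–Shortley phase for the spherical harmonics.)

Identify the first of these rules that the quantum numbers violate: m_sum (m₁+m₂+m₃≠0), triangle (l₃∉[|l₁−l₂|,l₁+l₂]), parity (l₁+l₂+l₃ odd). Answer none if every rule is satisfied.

none

Σmᵢ = 0  ✓
l₃∈[|l₁−l₂|,l₁+l₂]=[5,9], have l₃=7  ✓
Σlᵢ = 16 ⇒ even  ✓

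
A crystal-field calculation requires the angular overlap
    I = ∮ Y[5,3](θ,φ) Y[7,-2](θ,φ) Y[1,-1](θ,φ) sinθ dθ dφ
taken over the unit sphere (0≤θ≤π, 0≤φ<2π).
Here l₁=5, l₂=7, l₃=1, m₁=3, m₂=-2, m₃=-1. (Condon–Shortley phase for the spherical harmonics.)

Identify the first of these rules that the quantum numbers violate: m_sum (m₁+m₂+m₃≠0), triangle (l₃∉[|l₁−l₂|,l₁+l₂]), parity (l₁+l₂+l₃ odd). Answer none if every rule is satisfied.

triangle

Σmᵢ = 0  ✓
l₃∈[|l₁−l₂|,l₁+l₂]=[2,12], have l₃=1  ✗
Σlᵢ = 13 ⇒ odd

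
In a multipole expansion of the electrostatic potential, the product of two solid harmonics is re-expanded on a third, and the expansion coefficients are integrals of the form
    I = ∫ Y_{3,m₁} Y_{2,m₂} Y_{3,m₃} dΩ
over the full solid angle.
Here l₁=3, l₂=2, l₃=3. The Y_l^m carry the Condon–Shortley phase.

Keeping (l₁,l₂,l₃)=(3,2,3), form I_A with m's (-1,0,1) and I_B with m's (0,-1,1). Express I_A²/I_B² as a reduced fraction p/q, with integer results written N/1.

9/2

Shared (l₁,l₂,l₃)=(3,2,3): N and (l;000)² cancel in I_A²/I_B².
A: Δ = 2!·4!·2!/9! = 1/3780; Racah Σ t=0..2: t=0:+1/96 t=1:−1/6 t=2:+1/16 = -3/32; ⇒ 3j(3 2 3; -1 0 1)² = 3/140, sgn -1
B: Δ = 2!·4!·2!/9! = 1/3780; Racah Σ t=0..1: t=0:+1/12 t=1:−1/8 = -1/24; ⇒ 3j(3 2 3; 0 -1 1)² = 1/210, sgn -1
I_A²/I_B² = (3/140)/(1/210) = 9/2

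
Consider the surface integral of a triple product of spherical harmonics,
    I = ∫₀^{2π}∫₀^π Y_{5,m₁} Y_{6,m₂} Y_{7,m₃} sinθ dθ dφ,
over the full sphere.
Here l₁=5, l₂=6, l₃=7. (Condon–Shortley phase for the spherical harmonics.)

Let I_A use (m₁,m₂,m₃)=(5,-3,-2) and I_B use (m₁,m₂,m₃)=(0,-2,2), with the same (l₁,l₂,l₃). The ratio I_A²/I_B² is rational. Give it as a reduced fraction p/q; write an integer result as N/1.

Shared (l₁,l₂,l₃)=(5,6,7): N and (l;000)² cancel in I_A²/I_B².
A: Δ = 4!·6!·8!/19! = 1/174594420; Racah Σ t=0..0: t=0:+1/12441600 = 1/12441600; ⇒ 3j(5 6 7; 5 -3 -2)² = 588/46189, sgn -1
B: Δ = 4!·6!·8!/19! = 1/174594420; Racah Σ t=0..4: t=0:+1/1658880 t=1:−1/207360 t=2:+1/207360 t=3:−1/1451520 t=4:+1/116121600 = -1/12902400; ⇒ 3j(5 6 7; 0 -2 2)² = 27/1293292, sgn +1
I_A²/I_B² = (588/46189)/(27/1293292) = 5488/9

5488/9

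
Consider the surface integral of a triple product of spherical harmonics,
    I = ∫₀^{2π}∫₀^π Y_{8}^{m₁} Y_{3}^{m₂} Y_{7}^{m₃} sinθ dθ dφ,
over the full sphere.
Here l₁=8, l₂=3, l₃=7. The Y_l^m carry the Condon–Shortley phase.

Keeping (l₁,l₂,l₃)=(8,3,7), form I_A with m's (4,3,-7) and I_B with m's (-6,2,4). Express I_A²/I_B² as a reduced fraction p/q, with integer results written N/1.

Shared (l₁,l₂,l₃)=(8,3,7): N and (l;000)² cancel in I_A²/I_B².
A: Δ = 4!·12!·2!/19! = 1/5290740; Racah Σ t=4..4: t=4:+1/22992076800 = 1/22992076800; ⇒ 3j(8 3 7; 4 3 -7)² = 1/3876, sgn +1
B: Δ = 4!·12!·2!/19! = 1/5290740; Racah Σ t=3..4: t=3:−1/479001600 t=4:+1/174182400 = 1/273715200; ⇒ 3j(8 3 7; -6 2 4)² = 49/3876, sgn -1
I_A²/I_B² = (1/3876)/(49/3876) = 1/49

1/49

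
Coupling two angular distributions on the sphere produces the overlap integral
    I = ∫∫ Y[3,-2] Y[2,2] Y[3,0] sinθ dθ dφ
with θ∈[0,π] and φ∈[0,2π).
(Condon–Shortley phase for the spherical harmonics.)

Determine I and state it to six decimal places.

-0.188063

Rules hold: Σm=0, L=8 even, 1≤3≤5.
N = 7·5·7 = 245
Δ = 2!·4!·2!/9! = 1/3780
Racah Σ t=0..2: t=0:+1/24 t=1:−1/4 t=2:+1/24 = -1/6
⇒ 3j(3 2 3; 0 0 0)² = 4/105, sgn +1
Racah Σ t=2..2: t=2:+1/24 = 1/24
⇒ 3j(3 2 3; -2 2 0)² = 1/21, sgn -1
4πI² = N·(3j₀)²·(3jₘ)² = 4/9
I = -1·√(0.444444/4π) = -0.18806319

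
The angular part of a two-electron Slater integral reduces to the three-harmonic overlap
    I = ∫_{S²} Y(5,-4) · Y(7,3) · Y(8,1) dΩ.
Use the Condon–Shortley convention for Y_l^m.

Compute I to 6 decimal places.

Rules hold: Σm=0, L=20 even, 2≤8≤12.
N = 11·15·17 = 2805
Δ = 4!·6!·10!/21! = 1/814773960
Racah Σ t=0..4: t=0:+1/87091200 t=1:−1/4976640 t=2:+1/2073600 t=3:−1/4976640 t=4:+1/87091200 = 1/9676800
⇒ 3j(5 7 8; 0 0 0)² = 360/46189, sgn +1
Racah Σ t=3..4: t=3:−1/130636800 t=4:+1/49766400 = 13/1045094400
⇒ 3j(5 7 8; -4 3 1)² = 39/3553, sgn -1
4πI² = N·(3j₀)²·(3jₘ)² = 16200/67507
I = -1·√(0.239975/4π) = -0.13819049

-0.138190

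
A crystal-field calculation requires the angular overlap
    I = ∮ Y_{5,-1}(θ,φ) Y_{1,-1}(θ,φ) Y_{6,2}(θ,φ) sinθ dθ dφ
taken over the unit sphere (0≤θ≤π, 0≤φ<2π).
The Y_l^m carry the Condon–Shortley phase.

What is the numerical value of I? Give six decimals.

m-sum 0 ✓  L=12 even ✓  4≤6≤6 ✓
Π(2lᵢ+1) = 11×3×13 = 429
triangle coeff Δ(5,1,6) = 1/858
Σ_t [0,0]: t=0:+1/14400 = 1/14400
(3j)²=6/143 [(5 1 6; 0 0 0)], sign=+1
Σ_t [0,0]: t=0:+1/34560 = 1/34560
(3j)²=14/429 [(5 1 6; -1 -1 2)], sign=+1
⇒ 4πI² = 84/143
I = (+1)√(84/143/(4π)) = 0.21620548

0.216205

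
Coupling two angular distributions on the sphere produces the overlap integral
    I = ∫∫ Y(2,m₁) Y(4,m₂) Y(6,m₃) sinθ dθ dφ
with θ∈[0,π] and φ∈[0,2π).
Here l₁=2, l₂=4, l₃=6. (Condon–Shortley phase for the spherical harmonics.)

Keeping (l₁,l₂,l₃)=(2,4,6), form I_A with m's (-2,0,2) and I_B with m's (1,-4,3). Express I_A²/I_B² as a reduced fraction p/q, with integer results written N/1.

70/9

l's match ⇒ only the (l;m) 3-j factors differ between A and B.
A: triangle coeff Δ(2,4,6) = 1/6435; Σ_t [0,0]: t=0:+1/13824 = 1/13824; (3j)²=14/1287 [(2 4 6; -2 0 2)], sign=+1
B: triangle coeff Δ(2,4,6) = 1/6435; Σ_t [0,0]: t=0:+1/241920 = 1/241920; (3j)²=1/715 [(2 4 6; 1 -4 3)], sign=-1
I_A²/I_B² = (14/1287)/(1/715) = 70/9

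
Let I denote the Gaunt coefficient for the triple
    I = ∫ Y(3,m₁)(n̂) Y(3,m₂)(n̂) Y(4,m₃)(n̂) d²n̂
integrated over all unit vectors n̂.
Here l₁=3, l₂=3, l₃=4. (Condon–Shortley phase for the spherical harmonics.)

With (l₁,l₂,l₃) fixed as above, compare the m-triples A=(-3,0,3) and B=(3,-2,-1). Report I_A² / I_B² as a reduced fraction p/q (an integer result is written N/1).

21/10

Same 3,3,4: normalisation and zero-m 3j drop out of the ratio.
A: Δ: 2! 4! 4! / 11! → 1/34650; sum: t=2:+1/288 = 1/288; 3j²(3 3 4; -3 0 3) = Δ·Π!·Σ² = 1/22  (sign -1)
B: Δ: 2! 4! 4! / 11! → 1/34650; sum: t=0:+1/288 = 1/288; 3j²(3 3 4; 3 -2 -1) = Δ·Π!·Σ² = 5/231  (sign -1)
I_A²/I_B² = (1/22)/(5/231) = 21/10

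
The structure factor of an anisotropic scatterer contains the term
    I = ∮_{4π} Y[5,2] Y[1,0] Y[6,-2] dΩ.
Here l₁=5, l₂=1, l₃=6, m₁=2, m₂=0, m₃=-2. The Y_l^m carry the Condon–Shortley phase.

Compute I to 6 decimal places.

0.231133

m-sum 0 ✓  L=12 even ✓  4≤6≤6 ✓
Π(2lᵢ+1) = 11×3×13 = 429
triangle coeff Δ(5,1,6) = 1/858
Σ_t [0,0]: t=0:+1/14400 = 1/14400
(3j)²=6/143 [(5 1 6; 0 0 0)], sign=+1
Σ_t [0,0]: t=0:+1/30240 = 1/30240
(3j)²=16/429 [(5 1 6; 2 0 -2)], sign=+1
⇒ 4πI² = 96/143
I = (+1)√(96/143/(4π)) = 0.23113338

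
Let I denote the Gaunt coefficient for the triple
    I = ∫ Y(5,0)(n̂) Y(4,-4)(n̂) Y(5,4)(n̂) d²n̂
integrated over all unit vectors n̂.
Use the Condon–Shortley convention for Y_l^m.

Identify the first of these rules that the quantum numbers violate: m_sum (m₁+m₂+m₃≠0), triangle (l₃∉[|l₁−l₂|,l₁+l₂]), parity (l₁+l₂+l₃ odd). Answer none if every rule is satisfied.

none

azimuthal sum: 0 − 4 + 4 = 0  ✓
1 ≤ 5 ≤ 9 (triangle on l)  ✓
L = 5 + 4 + 5 = 14 (even)  ✓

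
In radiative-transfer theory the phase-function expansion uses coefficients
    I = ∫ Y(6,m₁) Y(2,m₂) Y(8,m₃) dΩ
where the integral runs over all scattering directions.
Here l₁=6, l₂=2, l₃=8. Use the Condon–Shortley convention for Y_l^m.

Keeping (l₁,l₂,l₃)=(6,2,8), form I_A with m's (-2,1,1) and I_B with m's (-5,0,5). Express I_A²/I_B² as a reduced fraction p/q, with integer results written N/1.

Same 6,2,8: normalisation and zero-m 3j drop out of the ratio.
A: Δ: 0! 12! 4! / 17! → 1/30940; sum: t=0:+1/5806080 = 1/5806080; 3j²(6 2 8; -2 1 1) = Δ·Π!·Σ² = 9/884  (sign -1)
B: Δ: 0! 12! 4! / 17! → 1/30940; sum: t=0:+1/159667200 = 1/159667200; 3j²(6 2 8; -5 0 5) = Δ·Π!·Σ² = 9/1190  (sign -1)
I_A²/I_B² = (9/884)/(9/1190) = 35/26

35/26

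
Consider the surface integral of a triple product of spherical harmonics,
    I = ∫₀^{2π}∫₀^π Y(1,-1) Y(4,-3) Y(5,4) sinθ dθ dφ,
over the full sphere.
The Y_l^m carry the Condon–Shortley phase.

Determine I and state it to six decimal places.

m-sum 0 ✓  L=10 even ✓  3≤5≤5 ✓
Π(2lᵢ+1) = 3×9×11 = 297
triangle coeff Δ(1,4,5) = 1/495
Σ_t [0,0]: t=0:+1/576 = 1/576
(3j)²=5/99 [(1 4 5; 0 0 0)], sign=-1
Σ_t [0,0]: t=0:+1/10080 = 1/10080
(3j)²=4/55 [(1 4 5; -1 -3 4)], sign=-1
⇒ 4πI² = 12/11
I = (+1)√(12/11/(4π)) = 0.29463840

0.294638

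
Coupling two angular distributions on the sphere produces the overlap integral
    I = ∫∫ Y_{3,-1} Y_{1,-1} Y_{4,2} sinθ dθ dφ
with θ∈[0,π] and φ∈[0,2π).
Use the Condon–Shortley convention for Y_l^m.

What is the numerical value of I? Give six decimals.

Checks pass: Σm=0; 8 even; l₃=4∈[2,4].
(2·3+1)(2·1+1)(2·4+1) = 189
Δ: 0! 6! 2! / 9! → 1/252
sum: t=0:+1/36 = 1/36
3j²(3 1 4; 0 0 0) = Δ·Π!·Σ² = 4/63  (sign +1)
sum: t=0:+1/96 = 1/96
3j²(3 1 4; -1 -1 2) = Δ·Π!·Σ² = 5/84  (sign +1)
combine: 4πI² = 189·4/63·5/84 = 5/7
take √, sign +1: I = 0.23841361

0.238414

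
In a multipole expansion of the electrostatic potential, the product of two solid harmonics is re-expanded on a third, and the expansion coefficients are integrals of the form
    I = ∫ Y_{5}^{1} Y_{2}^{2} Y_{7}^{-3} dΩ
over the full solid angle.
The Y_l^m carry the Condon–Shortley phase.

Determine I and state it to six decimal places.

m-sum 0 ✓  L=14 even ✓  3≤7≤7 ✓
Π(2lᵢ+1) = 11×5×15 = 825
triangle coeff Δ(5,2,7) = 1/15015
Σ_t [0,0]: t=0:+1/57600 = 1/57600
(3j)²=21/715 [(5 2 7; 0 0 0)], sign=-1
Σ_t [0,0]: t=0:+1/414720 = 1/414720
(3j)²=2/143 [(5 2 7; 1 2 -3)], sign=+1
⇒ 4πI² = 630/1859
I = (-1)√(630/1859/(4π)) = -0.16421985

-0.164220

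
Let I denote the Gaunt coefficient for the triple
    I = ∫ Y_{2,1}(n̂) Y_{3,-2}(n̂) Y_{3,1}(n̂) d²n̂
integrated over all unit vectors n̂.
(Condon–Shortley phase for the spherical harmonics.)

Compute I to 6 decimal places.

m-sum 0 ✓  L=8 even ✓  1≤3≤5 ✓
Π(2lᵢ+1) = 5×7×7 = 245
triangle coeff Δ(2,3,3) = 1/3780
Σ_t [0,2]: t=0:+1/24 t=1:−1/4 t=2:+1/24 = -1/6
(3j)²=4/105 [(2 3 3; 0 0 0)], sign=+1
Σ_t [0,1]: t=0:+1/12 t=1:−1/48 = 1/16
(3j)²=1/28 [(2 3 3; 1 -2 1)], sign=+1
⇒ 4πI² = 1/3
I = (+1)√(1/3/(4π)) = 0.16286750

0.162868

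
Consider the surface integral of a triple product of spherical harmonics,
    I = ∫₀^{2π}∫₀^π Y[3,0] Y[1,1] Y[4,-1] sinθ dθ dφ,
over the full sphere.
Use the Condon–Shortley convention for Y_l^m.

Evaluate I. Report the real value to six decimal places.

-0.194664

m-sum 0 ✓  L=8 even ✓  2≤4≤4 ✓
Π(2lᵢ+1) = 7×3×9 = 189
triangle coeff Δ(3,1,4) = 1/252
Σ_t [0,0]: t=0:+1/36 = 1/36
(3j)²=4/63 [(3 1 4; 0 0 0)], sign=+1
Σ_t [0,0]: t=0:+1/72 = 1/72
(3j)²=5/126 [(3 1 4; 0 1 -1)], sign=-1
⇒ 4πI² = 10/21
I = (-1)√(10/21/(4π)) = -0.19466390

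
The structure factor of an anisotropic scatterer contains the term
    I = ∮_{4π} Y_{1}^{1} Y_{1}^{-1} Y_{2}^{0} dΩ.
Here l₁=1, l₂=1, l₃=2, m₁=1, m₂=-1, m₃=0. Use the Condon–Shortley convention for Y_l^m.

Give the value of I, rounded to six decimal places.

0.126157

m-sum 0 ✓  L=4 even ✓  0≤2≤2 ✓
Π(2lᵢ+1) = 3×3×5 = 45
triangle coeff Δ(1,1,2) = 1/30
Σ_t [0,0]: t=0:+1/1 = 1/1
(3j)²=2/15 [(1 1 2; 0 0 0)], sign=+1
Σ_t [0,0]: t=0:+1/4 = 1/4
(3j)²=1/30 [(1 1 2; 1 -1 0)], sign=+1
⇒ 4πI² = 1/5
I = (+1)√(1/5/(4π)) = 0.12615663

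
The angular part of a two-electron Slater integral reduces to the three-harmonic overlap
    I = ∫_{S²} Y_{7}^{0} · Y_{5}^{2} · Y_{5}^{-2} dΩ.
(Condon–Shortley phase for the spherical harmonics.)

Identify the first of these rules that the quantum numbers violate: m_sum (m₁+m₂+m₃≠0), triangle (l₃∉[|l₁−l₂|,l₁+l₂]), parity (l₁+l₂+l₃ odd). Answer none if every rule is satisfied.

parity

m₁+m₂+m₃ = 0 + 2 − 2 = 0  ✓
triangle: |7−5|=2 ≤ l₃=5 ≤ 7+5=12  ✓
parity: l₁+l₂+l₃ = 17 is odd  ✗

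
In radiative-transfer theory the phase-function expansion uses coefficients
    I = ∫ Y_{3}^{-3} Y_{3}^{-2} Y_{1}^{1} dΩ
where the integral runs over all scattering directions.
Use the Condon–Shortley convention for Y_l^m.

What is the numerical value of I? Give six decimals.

0.000000

-3 − 2 + 1 = -4 ≠ 0: azimuthal integral kills it; I = 0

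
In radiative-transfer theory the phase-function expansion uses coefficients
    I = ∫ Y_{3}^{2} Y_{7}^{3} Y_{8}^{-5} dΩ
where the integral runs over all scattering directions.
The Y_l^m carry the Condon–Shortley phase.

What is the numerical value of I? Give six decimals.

-0.085867

Checks pass: Σm=0; 18 even; l₃=8∈[4,10].
(2·3+1)(2·7+1)(2·8+1) = 1785
Δ: 2! 4! 12! / 19! → 1/5290740
sum: t=0:+1/7257600 t=1:−1/2073600 t=2:+1/7257600 = -1/4838400
3j²(3 7 8; 0 0 0) = Δ·Π!·Σ² = 252/20995  (sign -1)
sum: t=0:+1/87091200 t=1:−1/52254720 = -1/130636800
3j²(3 7 8; 2 3 -5) = Δ·Π!·Σ² = 88/20349  (sign +1)
combine: 4πI² = 1785·252/20995·88/20349 = 7392/79781
take √, sign -1: I = -0.08586700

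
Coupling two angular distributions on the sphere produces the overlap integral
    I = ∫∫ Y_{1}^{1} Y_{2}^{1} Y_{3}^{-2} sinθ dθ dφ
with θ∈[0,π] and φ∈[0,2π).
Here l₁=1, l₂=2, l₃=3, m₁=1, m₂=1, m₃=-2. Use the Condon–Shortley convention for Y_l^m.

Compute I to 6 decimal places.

m-sum 0 ✓  L=6 even ✓  1≤3≤3 ✓
Π(2lᵢ+1) = 3×5×7 = 105
triangle coeff Δ(1,2,3) = 1/105
Σ_t [0,0]: t=0:+1/4 = 1/4
(3j)²=3/35 [(1 2 3; 0 0 0)], sign=-1
Σ_t [0,0]: t=0:+1/12 = 1/12
(3j)²=2/21 [(1 2 3; 1 1 -2)], sign=-1
⇒ 4πI² = 6/7
I = (+1)√(6/7/(4π)) = 0.26116903

0.261169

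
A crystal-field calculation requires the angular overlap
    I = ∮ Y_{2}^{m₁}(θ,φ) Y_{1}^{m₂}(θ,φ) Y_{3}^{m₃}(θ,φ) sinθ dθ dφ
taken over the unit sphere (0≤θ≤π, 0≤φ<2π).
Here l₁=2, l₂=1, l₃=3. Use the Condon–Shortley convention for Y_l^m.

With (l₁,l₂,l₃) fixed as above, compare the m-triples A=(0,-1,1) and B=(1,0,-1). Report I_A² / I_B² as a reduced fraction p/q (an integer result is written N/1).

3/4

Same 2,1,3: normalisation and zero-m 3j drop out of the ratio.
A: Δ: 0! 4! 2! / 7! → 1/105; sum: t=0:+1/8 = 1/8; 3j²(2 1 3; 0 -1 1) = Δ·Π!·Σ² = 2/35  (sign +1)
B: Δ: 0! 4! 2! / 7! → 1/105; sum: t=0:+1/6 = 1/6; 3j²(2 1 3; 1 0 -1) = Δ·Π!·Σ² = 8/105  (sign +1)
I_A²/I_B² = (2/35)/(8/105) = 3/4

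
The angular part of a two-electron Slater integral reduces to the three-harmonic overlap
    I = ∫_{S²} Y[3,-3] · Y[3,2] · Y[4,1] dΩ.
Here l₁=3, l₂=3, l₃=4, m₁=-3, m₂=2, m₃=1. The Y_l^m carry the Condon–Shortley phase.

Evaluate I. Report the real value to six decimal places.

m-sum 0 ✓  L=10 even ✓  0≤4≤6 ✓
Π(2lᵢ+1) = 7×7×9 = 441
triangle coeff Δ(3,3,4) = 1/34650
Σ_t [0,2]: t=0:+1/72 t=1:−1/16 t=2:+1/72 = -5/144
(3j)²=2/77 [(3 3 4; 0 0 0)], sign=-1
Σ_t [2,2]: t=2:+1/288 = 1/288
(3j)²=5/231 [(3 3 4; -3 2 1)], sign=-1
⇒ 4πI² = 30/121
I = (+1)√(30/121/(4π)) = 0.14046335

0.140463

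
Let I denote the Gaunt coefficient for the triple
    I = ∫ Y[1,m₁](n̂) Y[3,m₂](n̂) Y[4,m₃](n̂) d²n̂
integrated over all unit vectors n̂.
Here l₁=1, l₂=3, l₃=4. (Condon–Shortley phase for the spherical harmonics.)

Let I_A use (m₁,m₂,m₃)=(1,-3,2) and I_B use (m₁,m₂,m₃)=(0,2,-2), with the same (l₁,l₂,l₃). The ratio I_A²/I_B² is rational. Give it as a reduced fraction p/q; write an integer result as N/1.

1/12

Shared (l₁,l₂,l₃)=(1,3,4): N and (l;000)² cancel in I_A²/I_B².
A: Δ = 0!·2!·6!/9! = 1/252; Racah Σ t=0..0: t=0:+1/1440 = 1/1440; ⇒ 3j(1 3 4; 1 -3 2)² = 1/252, sgn +1
B: Δ = 0!·2!·6!/9! = 1/252; Racah Σ t=0..0: t=0:+1/120 = 1/120; ⇒ 3j(1 3 4; 0 2 -2)² = 1/21, sgn +1
I_A²/I_B² = (1/252)/(1/21) = 1/12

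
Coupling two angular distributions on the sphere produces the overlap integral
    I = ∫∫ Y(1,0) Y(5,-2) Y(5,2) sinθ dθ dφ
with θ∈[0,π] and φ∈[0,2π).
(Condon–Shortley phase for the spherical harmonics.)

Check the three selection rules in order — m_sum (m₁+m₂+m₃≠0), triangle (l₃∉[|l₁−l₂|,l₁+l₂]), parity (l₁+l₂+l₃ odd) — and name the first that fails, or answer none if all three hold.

azimuthal sum: 0 − 2 + 2 = 0  ✓
4 ≤ 5 ≤ 6 (triangle on l)  ✓
L = 1 + 5 + 5 = 11 (odd)  ✗

parity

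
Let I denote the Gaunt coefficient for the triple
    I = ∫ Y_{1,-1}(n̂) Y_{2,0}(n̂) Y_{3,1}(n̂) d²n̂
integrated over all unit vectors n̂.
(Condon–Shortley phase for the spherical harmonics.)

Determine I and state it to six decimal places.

m-sum 0 ✓  L=6 even ✓  1≤3≤3 ✓
Π(2lᵢ+1) = 3×5×7 = 105
triangle coeff Δ(1,2,3) = 1/105
Σ_t [0,0]: t=0:+1/4 = 1/4
(3j)²=3/35 [(1 2 3; 0 0 0)], sign=-1
Σ_t [0,0]: t=0:+1/8 = 1/8
(3j)²=2/35 [(1 2 3; -1 0 1)], sign=+1
⇒ 4πI² = 18/35
I = (-1)√(18/35/(4π)) = -0.20230066

-0.202301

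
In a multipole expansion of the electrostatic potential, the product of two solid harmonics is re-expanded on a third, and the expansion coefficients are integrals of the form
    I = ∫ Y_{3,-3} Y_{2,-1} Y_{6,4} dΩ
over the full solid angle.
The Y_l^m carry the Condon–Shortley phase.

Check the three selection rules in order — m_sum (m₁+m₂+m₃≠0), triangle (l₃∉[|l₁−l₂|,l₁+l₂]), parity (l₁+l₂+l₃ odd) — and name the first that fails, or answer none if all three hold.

Σmᵢ = 0  ✓
l₃∈[|l₁−l₂|,l₁+l₂]=[1,5], have l₃=6  ✗
Σlᵢ = 11 ⇒ odd

triangle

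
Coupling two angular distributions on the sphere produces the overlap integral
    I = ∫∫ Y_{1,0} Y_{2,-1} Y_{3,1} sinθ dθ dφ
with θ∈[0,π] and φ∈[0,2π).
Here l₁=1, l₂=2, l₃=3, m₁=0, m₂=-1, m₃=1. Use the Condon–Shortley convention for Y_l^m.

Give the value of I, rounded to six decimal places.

-0.233597

Rules hold: Σm=0, L=6 even, 1≤3≤3.
N = 3·5·7 = 105
Δ = 0!·2!·4!/7! = 1/105
Racah Σ t=0..0: t=0:+1/4 = 1/4
⇒ 3j(1 2 3; 0 0 0)² = 3/35, sgn -1
Racah Σ t=0..0: t=0:+1/6 = 1/6
⇒ 3j(1 2 3; 0 -1 1)² = 8/105, sgn +1
4πI² = N·(3j₀)²·(3jₘ)² = 24/35
I = -1·√(0.685714/4π) = -0.23359668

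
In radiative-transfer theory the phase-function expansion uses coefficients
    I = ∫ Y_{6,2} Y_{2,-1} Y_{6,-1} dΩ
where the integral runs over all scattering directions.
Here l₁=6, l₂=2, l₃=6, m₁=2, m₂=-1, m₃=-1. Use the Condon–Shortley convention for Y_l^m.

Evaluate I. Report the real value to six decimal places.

m-sum 0 ✓  L=14 even ✓  4≤6≤8 ✓
Π(2lᵢ+1) = 13×5×13 = 845
triangle coeff Δ(6,2,6) = 1/90090
Σ_t [0,2]: t=0:+1/69120 t=1:−1/14400 t=2:+1/69120 = -7/172800
(3j)²=14/715 [(6 2 6; 0 0 0)], sign=-1
Σ_t [0,1]: t=0:+1/34560 t=1:−1/60480 = 1/80640
(3j)²=6/1001 [(6 2 6; 2 -1 -1)], sign=-1
⇒ 4πI² = 12/121
I = (+1)√(12/121/(4π)) = 0.08883682

0.088837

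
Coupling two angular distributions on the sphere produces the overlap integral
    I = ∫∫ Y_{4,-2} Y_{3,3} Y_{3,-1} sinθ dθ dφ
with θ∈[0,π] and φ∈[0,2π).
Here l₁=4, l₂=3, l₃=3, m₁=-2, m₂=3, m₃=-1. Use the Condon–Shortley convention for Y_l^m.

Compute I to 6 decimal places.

-0.188451

Rules hold: Σm=0, L=10 even, 1≤3≤7.
N = 9·7·7 = 441
Δ = 4!·4!·2!/11! = 1/34650
Racah Σ t=1..3: t=1:−1/72 t=2:+1/16 t=3:−1/72 = 5/144
⇒ 3j(4 3 3; 0 0 0)² = 2/77, sgn -1
Racah Σ t=4..4: t=4:+1/192 = 1/192
⇒ 3j(4 3 3; -2 3 -1)² = 3/77, sgn +1
4πI² = N·(3j₀)²·(3jₘ)² = 54/121
I = -1·√(0.446281/4π) = -0.18845135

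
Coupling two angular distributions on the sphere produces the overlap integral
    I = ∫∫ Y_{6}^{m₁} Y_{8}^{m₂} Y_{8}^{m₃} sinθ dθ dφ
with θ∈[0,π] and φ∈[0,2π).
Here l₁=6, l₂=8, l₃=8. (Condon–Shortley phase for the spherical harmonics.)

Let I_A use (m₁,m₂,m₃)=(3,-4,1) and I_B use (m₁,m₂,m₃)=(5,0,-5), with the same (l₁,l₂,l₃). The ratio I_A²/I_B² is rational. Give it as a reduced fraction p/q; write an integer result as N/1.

l's match ⇒ only the (l;m) 3-j factors differ between A and B.
A: triangle coeff Δ(6,8,8) = 1/13742520792; Σ_t [0,3]: t=0:+1/447897600 t=1:−1/174182400 t=2:+1/464486400 t=3:−1/9405849600 = -11/7524679680; (3j)²=1375/193154 [(6 8 8; 3 -4 1)], sign=+1
B: triangle coeff Δ(6,8,8) = 1/13742520792; Σ_t [0,1]: t=0:+1/6967296000 t=1:−1/2612736000 = -1/4180377600; (3j)²=75/7429 [(6 8 8; 5 0 -5)], sign=+1
I_A²/I_B² = (1375/193154)/(75/7429) = 55/78

55/78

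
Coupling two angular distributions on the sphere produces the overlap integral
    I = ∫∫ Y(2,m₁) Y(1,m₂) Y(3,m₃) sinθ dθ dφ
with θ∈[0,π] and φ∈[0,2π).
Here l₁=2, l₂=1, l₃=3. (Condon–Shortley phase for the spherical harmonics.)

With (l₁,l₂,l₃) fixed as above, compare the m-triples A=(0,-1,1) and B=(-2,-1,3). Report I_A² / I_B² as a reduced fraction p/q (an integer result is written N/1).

Shared (l₁,l₂,l₃)=(2,1,3): N and (l;000)² cancel in I_A²/I_B².
A: Δ = 0!·4!·2!/7! = 1/105; Racah Σ t=0..0: t=0:+1/8 = 1/8; ⇒ 3j(2 1 3; 0 -1 1)² = 2/35, sgn +1
B: Δ = 0!·4!·2!/7! = 1/105; Racah Σ t=0..0: t=0:+1/48 = 1/48; ⇒ 3j(2 1 3; -2 -1 3)² = 1/7, sgn +1
I_A²/I_B² = (2/35)/(1/7) = 2/5

2/5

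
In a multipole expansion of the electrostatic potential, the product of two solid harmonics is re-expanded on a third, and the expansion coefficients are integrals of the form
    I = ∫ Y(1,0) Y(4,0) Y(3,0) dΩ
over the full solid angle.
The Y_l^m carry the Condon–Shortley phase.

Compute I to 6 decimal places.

Checks pass: Σm=0; 8 even; l₃=3∈[3,5].
(2·1+1)(2·4+1)(2·3+1) = 189
Δ: 2! 0! 6! / 9! → 1/252
sum: t=1:−1/36 = -1/36
3j²(1 4 3; 0 0 0) = Δ·Π!·Σ² = 4/63  (sign +1)
(m-triple is (0,0,0) — same symbol as above.)
combine: 4πI² = 189·4/63·4/63 = 16/21
take √, sign +1: I = 0.24623252

0.246233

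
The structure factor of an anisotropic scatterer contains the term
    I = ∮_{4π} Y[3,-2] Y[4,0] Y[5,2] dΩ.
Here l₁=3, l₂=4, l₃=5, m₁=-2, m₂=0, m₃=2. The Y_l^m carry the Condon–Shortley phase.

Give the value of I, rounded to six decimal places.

-0.065427

m-sum 0 ✓  L=12 even ✓  1≤5≤7 ✓
Π(2lᵢ+1) = 7×9×11 = 693
triangle coeff Δ(3,4,5) = 1/180180
Σ_t [0,2]: t=0:+1/576 t=1:−1/144 t=2:+1/576 = -1/288
(3j)²=20/1001 [(3 4 5; 0 0 0)], sign=+1
Σ_t [1,2]: t=1:−1/864 t=2:+1/576 = 1/1728
(3j)²=5/1287 [(3 4 5; -2 0 2)], sign=-1
⇒ 4πI² = 100/1859
I = (-1)√(100/1859/(4π)) = -0.06542675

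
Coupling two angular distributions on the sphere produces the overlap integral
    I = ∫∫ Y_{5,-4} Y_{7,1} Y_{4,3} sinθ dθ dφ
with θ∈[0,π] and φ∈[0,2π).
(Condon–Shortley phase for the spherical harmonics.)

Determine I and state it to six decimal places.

Checks pass: Σm=0; 16 even; l₃=4∈[2,12].
(2·5+1)(2·7+1)(2·4+1) = 1485
Δ: 8! 2! 6! / 17! → 1/6126120
sum: t=3:−1/69120 t=4:+1/20736 t=5:−1/69120 = 1/51840
3j²(5 7 4; 0 0 0) = Δ·Π!·Σ² = 280/21879  (sign +1)
sum: t=7:−1/1209600 t=8:+1/29030400 = -23/29030400
3j²(5 7 4; -4 1 3) = Δ·Π!·Σ² = 529/97240  (sign +1)
combine: 4πI² = 1485·280/21879·529/97240 = 55545/537251
take √, sign +1: I = 0.09070452

0.090705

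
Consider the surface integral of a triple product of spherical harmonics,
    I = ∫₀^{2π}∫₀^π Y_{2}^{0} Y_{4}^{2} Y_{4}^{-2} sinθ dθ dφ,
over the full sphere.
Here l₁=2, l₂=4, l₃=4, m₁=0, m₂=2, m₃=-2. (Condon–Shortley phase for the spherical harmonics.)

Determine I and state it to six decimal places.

0.065536

Checks pass: Σm=0; 10 even; l₃=4∈[2,6].
(2·2+1)(2·4+1)(2·4+1) = 405
Δ: 2! 2! 6! / 11! → 1/13860
sum: t=0:+1/192 t=1:−1/36 t=2:+1/192 = -5/288
3j²(2 4 4; 0 0 0) = Δ·Π!·Σ² = 20/693  (sign -1)
sum: t=0:+1/2880 t=1:−1/120 t=2:+1/192 = -1/360
3j²(2 4 4; 0 2 -2) = Δ·Π!·Σ² = 16/3465  (sign -1)
combine: 4πI² = 405·20/693·16/3465 = 320/5929
take √, sign +1: I = 0.06553591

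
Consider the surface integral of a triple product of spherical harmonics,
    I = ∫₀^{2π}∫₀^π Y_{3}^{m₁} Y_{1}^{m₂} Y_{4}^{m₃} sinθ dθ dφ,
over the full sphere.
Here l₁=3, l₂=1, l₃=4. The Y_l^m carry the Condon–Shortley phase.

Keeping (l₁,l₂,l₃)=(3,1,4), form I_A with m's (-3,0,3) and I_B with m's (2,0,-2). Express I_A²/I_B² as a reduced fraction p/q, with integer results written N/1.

l's match ⇒ only the (l;m) 3-j factors differ between A and B.
A: triangle coeff Δ(3,1,4) = 1/252; Σ_t [0,0]: t=0:+1/720 = 1/720; (3j)²=1/36 [(3 1 4; -3 0 3)], sign=-1
B: triangle coeff Δ(3,1,4) = 1/252; Σ_t [0,0]: t=0:+1/120 = 1/120; (3j)²=1/21 [(3 1 4; 2 0 -2)], sign=+1
I_A²/I_B² = (1/36)/(1/21) = 7/12

7/12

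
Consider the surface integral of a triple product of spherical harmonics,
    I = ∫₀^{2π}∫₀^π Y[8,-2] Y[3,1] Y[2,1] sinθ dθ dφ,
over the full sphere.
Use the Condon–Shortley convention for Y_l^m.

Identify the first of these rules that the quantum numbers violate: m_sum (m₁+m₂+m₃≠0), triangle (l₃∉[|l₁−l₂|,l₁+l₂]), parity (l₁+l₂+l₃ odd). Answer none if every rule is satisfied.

m₁+m₂+m₃ = -2 + 1 + 1 = 0  ✓
triangle: |8−3|=5 ≤ l₃=2 ≤ 8+3=11  ✗
parity: l₁+l₂+l₃ = 13 is odd

triangle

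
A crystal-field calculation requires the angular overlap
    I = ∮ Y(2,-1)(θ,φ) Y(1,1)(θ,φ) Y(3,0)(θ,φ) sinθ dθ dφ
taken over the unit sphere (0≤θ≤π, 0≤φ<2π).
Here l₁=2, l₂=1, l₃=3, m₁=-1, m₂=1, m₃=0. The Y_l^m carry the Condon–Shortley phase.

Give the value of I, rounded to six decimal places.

m-sum 0 ✓  L=6 even ✓  1≤3≤3 ✓
Π(2lᵢ+1) = 5×3×7 = 105
triangle coeff Δ(2,1,3) = 1/105
Σ_t [0,0]: t=0:+1/4 = 1/4
(3j)²=3/35 [(2 1 3; 0 0 0)], sign=-1
Σ_t [0,0]: t=0:+1/12 = 1/12
(3j)²=1/35 [(2 1 3; -1 1 0)], sign=-1
⇒ 4πI² = 9/35
I = (+1)√(9/35/(4π)) = 0.14304817

0.143048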